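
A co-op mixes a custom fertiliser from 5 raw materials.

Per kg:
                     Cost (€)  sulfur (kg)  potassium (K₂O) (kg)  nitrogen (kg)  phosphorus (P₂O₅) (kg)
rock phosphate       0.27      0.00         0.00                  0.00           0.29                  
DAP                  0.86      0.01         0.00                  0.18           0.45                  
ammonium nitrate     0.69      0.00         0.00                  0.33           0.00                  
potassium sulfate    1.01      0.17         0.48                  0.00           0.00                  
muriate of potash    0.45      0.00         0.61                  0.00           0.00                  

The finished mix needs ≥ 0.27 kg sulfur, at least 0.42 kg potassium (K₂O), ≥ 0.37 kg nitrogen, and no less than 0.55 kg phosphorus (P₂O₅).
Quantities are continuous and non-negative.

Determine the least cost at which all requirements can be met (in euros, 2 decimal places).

€2.89

Set it up as a linear program. Let x1 = kg of rock phosphate, x2 = kg of DAP, x3 = kg of ammonium nitrate, x4 = kg of potassium sulfate, x5 = kg of muriate of potash.
min 0.27x1 + 0.86x2 + 0.69x3 + 1.01x4 + 0.45x5 subject to:
  0.01x2 + 0.17x4 ≥ 0.27   (sulfur)
  0.48x4 + 0.61x5 ≥ 0.42   (potassium (K₂O))
  0.18x2 + 0.33x3 ≥ 0.37   (nitrogen)
  0.29x1 + 0.45x2 ≥ 0.55   (phosphorus (P₂O₅))
  x1, x2, x3, x4, x5 ≥ 0.
At the optimum only rock phosphate, ammonium nitrate, potassium sulfate are positive (DAP, muriate of potash = 0). The sulfur, nitrogen, phosphorus (P₂O₅) requirements are met with equality.
That vertex is x1 = 1.897, x3 = 1.121, x4 = 1.588.
Objective = 0.27·1.897 + 0.69·1.121 + 1.01·1.588 = 2.8896.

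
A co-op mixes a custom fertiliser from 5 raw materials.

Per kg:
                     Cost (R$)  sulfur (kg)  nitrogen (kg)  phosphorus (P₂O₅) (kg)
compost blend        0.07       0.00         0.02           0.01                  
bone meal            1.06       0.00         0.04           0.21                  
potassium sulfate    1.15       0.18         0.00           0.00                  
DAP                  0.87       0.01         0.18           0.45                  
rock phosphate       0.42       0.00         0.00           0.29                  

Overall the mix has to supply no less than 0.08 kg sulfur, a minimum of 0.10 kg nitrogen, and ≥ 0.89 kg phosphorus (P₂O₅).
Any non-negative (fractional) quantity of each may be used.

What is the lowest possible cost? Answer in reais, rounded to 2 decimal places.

This is a linear program. Let x1 = kg of compost blend, x2 = kg of bone meal, x3 = kg of potassium sulfate, x4 = kg of DAP, x5 = kg of rock phosphate.
min 0.07x1 + 1.06x2 + 1.15x3 + 0.87x4 + 0.42x5 with:
  0.18x3 + 0.01x4 ≥ 0.08   (sulfur)
  0.02x1 + 0.04x2 + 0.18x4 ≥ 0.1   (nitrogen)
  0.01x1 + 0.21x2 + 0.45x4 + 0.29x5 ≥ 0.89   (phosphorus (P₂O₅))
  x1, x2, x3, x4, x5 ≥ 0.
The cheapest feasible vertex uses only potassium sulfate, DAP, rock phosphate; compost blend, bone meal are not used. Binding constraints: sulfur, nitrogen, phosphorus (P₂O₅).
So potassium sulfate = 0.4136 kg, DAP = 0.5556 kg, rock phosphate = 2.207 kg.
Hence cost = 1.15·0.4136 + 0.87·0.5556 + 0.42·2.207 = R$1.8860.

R$1.89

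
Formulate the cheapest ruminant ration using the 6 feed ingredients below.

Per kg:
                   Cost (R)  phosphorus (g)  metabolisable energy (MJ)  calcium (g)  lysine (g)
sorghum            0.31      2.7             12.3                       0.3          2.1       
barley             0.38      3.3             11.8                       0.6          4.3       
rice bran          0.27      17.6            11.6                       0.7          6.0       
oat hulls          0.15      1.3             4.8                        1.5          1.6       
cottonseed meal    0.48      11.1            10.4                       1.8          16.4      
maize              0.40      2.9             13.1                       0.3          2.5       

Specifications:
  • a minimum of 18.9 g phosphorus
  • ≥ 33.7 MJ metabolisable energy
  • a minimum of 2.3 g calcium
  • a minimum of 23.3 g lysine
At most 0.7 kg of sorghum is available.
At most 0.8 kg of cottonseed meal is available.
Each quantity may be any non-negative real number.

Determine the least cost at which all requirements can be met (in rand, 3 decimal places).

Let x1 = kg of sorghum, x2 = kg of barley, x3 = kg of rice bran, x4 = kg of oat hulls, x5 = kg of cottonseed meal, x6 = kg of maize.
min 0.31x1 + 0.38x2 + 0.27x3 + 0.15x4 + 0.48x5 + 0.4x6 s.t.:
  2.7x1 + 3.3x2 + 17.6x3 + 1.3x4 + 11.1x5 + 2.9x6 ≥ 18.9   (phosphorus)
  12.3x1 + 11.8x2 + 11.6x3 + 4.8x4 + 10.4x5 + 13.1x6 ≥ 33.7   (metabolisable energy)
  0.3x1 + 0.6x2 + 0.7x3 + 1.5x4 + 1.8x5 + 0.3x6 ≥ 2.3   (calcium)
  2.1x1 + 4.3x2 + 6x3 + 1.6x4 + 16.4x5 + 2.5x6 ≥ 23.3   (lysine)
  x1 ≤ 0.7
  x5 ≤ 0.8
  x1, x2, x3, x4, x5, x6 ≥ 0.
The minimum-cost mix takes nothing from sorghum, barley, oat hulls, maize — only rice bran, cottonseed meal. The metabolisable energy and lysine requirements are met with equality.
Solving gives x3 = 2.428, x5 = 0.5325.
Cost = 0.27·2.428 + 0.48·0.5325 = 0.91116.

R0.911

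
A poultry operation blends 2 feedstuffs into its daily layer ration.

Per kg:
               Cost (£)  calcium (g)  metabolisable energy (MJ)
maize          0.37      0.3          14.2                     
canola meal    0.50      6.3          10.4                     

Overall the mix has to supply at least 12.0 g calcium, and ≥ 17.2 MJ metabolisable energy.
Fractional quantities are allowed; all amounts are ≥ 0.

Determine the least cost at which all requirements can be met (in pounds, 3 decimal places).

Set it up as a linear program. Let x1 = kg of maize, x2 = kg of canola meal.
Minimize 0.37x1 + 0.5x2 subject to:
  0.3x1 + 6.3x2 ≥ 12   (calcium)
  14.2x1 + 10.4x2 ≥ 17.2   (metabolisable energy)
  x1, x2 ≥ 0.
The cheapest feasible vertex uses only canola meal; maize is not used. The calcium requirement is met with equality.
Optimal quantities: canola meal = 1.9048 kg.
Cost = 0.5·1.9048 = 0.95240.

£0.952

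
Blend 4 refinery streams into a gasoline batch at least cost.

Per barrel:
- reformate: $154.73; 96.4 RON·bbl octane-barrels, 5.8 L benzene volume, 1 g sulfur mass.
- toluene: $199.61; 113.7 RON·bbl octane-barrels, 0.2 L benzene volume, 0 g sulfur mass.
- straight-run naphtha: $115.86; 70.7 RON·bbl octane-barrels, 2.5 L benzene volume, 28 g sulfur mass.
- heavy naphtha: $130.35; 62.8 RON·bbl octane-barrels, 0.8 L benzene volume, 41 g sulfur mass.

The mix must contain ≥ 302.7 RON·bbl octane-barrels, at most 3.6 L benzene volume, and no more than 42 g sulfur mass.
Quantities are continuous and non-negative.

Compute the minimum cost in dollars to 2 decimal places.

$520.75

Set it up as a linear program. Let x1 = barrels of reformate, x2 = barrels of toluene, x3 = barrels of straight-run naphtha, x4 = barrels of heavy naphtha.
Minimise 154.73x1 + 199.61x2 + 115.86x3 + 130.35x4 s.t.:
  96.4x1 + 113.7x2 + 70.7x3 + 62.8x4 ≥ 302.7   (octane-barrels)
  5.8x1 + 0.2x2 + 2.5x3 + 0.8x4 ≤ 3.6   (benzene volume)
  1x1 + 28x3 + 41x4 ≤ 42   (sulfur mass)
  x1, x2, x3, x4 ≥ 0.
The cheapest feasible vertex uses only toluene, straight-run naphtha; reformate, heavy naphtha are not used. There the octane-barrels and benzene volume constraints are tight.
That vertex is x2 = 1.85935, x3 = 1.29125.
Objective = 199.61·1.85935 + 115.86·1.29125 = 520.7491.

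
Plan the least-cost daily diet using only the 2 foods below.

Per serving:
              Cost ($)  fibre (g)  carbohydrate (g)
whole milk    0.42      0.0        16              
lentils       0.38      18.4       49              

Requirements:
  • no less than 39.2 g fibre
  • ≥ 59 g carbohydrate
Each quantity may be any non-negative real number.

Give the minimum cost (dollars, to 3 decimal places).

$0.810

Let x1 = servings of whole milk, x2 = servings of lentils.
Minimize 0.42x1 + 0.38x2 s.t.:
  18.4x2 ≥ 39.2   (fibre)
  16x1 + 49x2 ≥ 59   (carbohydrate)
  x1, x2 ≥ 0.
The minimum-cost mix takes nothing from whole milk — only lentils. The fibre requirement is met with equality.
Solving gives x2 = 2.1304.
Cost = 0.38·2.1304 = 0.80955.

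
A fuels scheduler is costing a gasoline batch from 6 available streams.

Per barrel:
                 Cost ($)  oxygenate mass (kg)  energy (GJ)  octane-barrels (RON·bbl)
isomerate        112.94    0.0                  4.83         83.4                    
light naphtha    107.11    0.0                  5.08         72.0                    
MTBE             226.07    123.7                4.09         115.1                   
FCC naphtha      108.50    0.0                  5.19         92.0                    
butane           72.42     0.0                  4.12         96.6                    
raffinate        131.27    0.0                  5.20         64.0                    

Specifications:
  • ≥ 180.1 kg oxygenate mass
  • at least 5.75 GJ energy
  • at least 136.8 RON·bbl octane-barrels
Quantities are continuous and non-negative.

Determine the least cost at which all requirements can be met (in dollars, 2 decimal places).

$329.14

Let x1 = barrels of isomerate, x2 = barrels of light naphtha, x3 = barrels of MTBE, x4 = barrels of FCC naphtha, x5 = barrels of butane, x6 = barrels of raffinate.
min 112.94x1 + 107.11x2 + 226.07x3 + 108.5x4 + 72.42x5 + 131.27x6 subject to:
  123.7x3 ≥ 180.1   (oxygenate mass)
  4.83x1 + 5.08x2 + 4.09x3 + 5.19x4 + 4.12x5 + 5.2x6 ≥ 5.75   (energy)
  83.4x1 + 72x2 + 115.1x3 + 92x4 + 96.6x5 + 64x6 ≥ 136.8   (octane-barrels)
  x1, x2, x3, x4, x5, x6 ≥ 0.
The minimum-cost mix takes nothing from isomerate, light naphtha, FCC naphtha, butane, raffinate — only MTBE. The oxygenate mass requirement is met with equality.
So MTBE = 1.4559 barrels.
Cost = 226.07·1.4559 = 329.1353.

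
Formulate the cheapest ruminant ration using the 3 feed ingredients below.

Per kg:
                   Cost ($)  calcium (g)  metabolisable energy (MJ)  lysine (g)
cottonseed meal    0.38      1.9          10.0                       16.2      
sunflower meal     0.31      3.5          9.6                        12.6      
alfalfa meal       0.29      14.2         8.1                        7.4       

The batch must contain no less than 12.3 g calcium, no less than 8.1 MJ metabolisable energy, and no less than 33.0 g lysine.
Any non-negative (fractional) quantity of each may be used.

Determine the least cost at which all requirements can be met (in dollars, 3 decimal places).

$0.840

Let x1 = kg of cottonseed meal, x2 = kg of sunflower meal, x3 = kg of alfalfa meal.
Minimise 0.38x1 + 0.31x2 + 0.29x3 s.t.:
  1.9x1 + 3.5x2 + 14.2x3 ≥ 12.3   (calcium)
  10x1 + 9.6x2 + 8.1x3 ≥ 8.1   (metabolisable energy)
  16.2x1 + 12.6x2 + 7.4x3 ≥ 33   (lysine)
  x1, x2, x3 ≥ 0.
The optimal basis is {sunflower meal, alfalfa meal}; cottonseed meal drops out. Binding constraints: calcium and lysine.
Solving gives x2 = 2.468, x3 = 0.258.
Total cost: 0.31·2.468 + 0.29·0.258 = 0.83990.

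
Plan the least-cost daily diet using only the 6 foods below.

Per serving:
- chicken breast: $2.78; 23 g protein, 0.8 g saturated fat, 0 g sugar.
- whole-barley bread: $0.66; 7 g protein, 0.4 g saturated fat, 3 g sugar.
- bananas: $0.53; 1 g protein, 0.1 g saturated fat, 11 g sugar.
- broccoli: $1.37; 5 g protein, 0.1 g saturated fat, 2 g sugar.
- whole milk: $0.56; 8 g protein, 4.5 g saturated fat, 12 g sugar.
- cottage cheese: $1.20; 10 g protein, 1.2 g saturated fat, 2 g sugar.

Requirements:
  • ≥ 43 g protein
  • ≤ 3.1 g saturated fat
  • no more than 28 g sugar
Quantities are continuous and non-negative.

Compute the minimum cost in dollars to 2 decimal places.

Set it up as a linear program. Let x1 = servings of chicken breast, x2 = servings of whole-barley bread, x3 = servings of bananas, x4 = servings of broccoli, x5 = servings of whole milk, x6 = servings of cottage cheese.
min 2.78x1 + 0.66x2 + 0.53x3 + 1.37x4 + 0.56x5 + 1.2x6 subject to:
  23x1 + 7x2 + 1x3 + 5x4 + 8x5 + 10x6 ≥ 43   (protein)
  0.8x1 + 0.4x2 + 0.1x3 + 0.1x4 + 4.5x5 + 1.2x6 ≤ 3.1   (saturated fat)
  3x2 + 11x3 + 2x4 + 12x5 + 2x6 ≤ 28   (sugar)
  x1, x2, x3, x4, x5, x6 ≥ 0.
The optimal basis is {whole-barley bread, whole milk}; chicken breast, bananas, broccoli, cottage cheese drop out. Binding constraints: protein and saturated fat.
That vertex is x2 = 5.961, x5 = 0.159.
Hence cost = 0.66·5.961 + 0.56·0.159 = $4.0233.

$4.02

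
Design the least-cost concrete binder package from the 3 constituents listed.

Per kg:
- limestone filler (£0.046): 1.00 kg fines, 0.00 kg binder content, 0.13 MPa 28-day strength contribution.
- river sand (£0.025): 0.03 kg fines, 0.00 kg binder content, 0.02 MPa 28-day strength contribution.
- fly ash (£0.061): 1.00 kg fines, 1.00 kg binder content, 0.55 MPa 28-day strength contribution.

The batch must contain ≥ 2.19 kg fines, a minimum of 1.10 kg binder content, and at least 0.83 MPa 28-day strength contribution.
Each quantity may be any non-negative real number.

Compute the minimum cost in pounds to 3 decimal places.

This is a linear program. Let x1 = kg of limestone filler, x2 = kg of river sand, x3 = kg of fly ash.
min 0.046x1 + 0.025x2 + 0.061x3 subject to:
  1x1 + 0.03x2 + 1x3 ≥ 2.19   (fines)
  1x3 ≥ 1.1   (binder content)
  0.13x1 + 0.02x2 + 0.55x3 ≥ 0.83   (28-day strength contribution)
  x1, x2, x3 ≥ 0.
At the optimum only limestone filler, fly ash are positive (river sand = 0). The fines and 28-day strength contribution requirements are met with equality.
Optimal quantities: limestone filler = 0.8917 kg, fly ash = 1.298 kg.
Hence cost = 0.046·0.8917 + 0.061·1.298 = £0.12020.

£0.120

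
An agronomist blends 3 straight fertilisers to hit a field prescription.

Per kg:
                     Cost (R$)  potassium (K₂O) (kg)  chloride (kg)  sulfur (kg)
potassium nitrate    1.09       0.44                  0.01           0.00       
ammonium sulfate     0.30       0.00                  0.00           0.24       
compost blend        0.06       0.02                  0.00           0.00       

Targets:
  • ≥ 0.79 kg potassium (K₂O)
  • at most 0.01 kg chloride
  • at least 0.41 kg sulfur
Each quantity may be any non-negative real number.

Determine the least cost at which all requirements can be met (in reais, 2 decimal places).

R$2.65

Treat it as an LP. Let x1 = kg of potassium nitrate, x2 = kg of ammonium sulfate, x3 = kg of compost blend.
Minimise 1.09x1 + 0.3x2 + 0.06x3 with:
  0.44x1 + 0.02x3 ≥ 0.79   (potassium (K₂O))
  0.01x1 ≤ 0.01   (chloride)
  0.24x2 ≥ 0.41   (sulfur)
  x1, x2, x3 ≥ 0.
The optimal mix uses every input. The potassium (K₂O), chloride, sulfur requirements are met with equality.
So potassium nitrate = 1 kg, ammonium sulfate = 1.708 kg, compost blend = 17.5 kg.
Hence cost = 1.09·1 + 0.3·1.708 + 0.06·17.5 = R$2.6524.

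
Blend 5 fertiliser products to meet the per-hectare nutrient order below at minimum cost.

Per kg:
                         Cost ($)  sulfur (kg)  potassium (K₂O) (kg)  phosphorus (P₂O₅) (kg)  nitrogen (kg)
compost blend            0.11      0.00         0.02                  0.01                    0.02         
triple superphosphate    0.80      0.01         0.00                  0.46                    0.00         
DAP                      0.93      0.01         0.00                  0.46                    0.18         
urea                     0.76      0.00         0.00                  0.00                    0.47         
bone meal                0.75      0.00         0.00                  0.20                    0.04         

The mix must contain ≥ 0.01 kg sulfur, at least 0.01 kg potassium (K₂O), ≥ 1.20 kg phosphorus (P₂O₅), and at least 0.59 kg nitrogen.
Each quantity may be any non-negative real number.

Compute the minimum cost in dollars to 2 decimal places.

Let x1 = kg of compost blend, x2 = kg of triple superphosphate, x3 = kg of DAP, x4 = kg of urea, x5 = kg of bone meal.
min 0.11x1 + 0.8x2 + 0.93x3 + 0.76x4 + 0.75x5 subject to:
  0.01x2 + 0.01x3 ≥ 0.01   (sulfur)
  0.02x1 ≥ 0.01   (potassium (K₂O))
  0.01x1 + 0.46x2 + 0.46x3 + 0.2x5 ≥ 1.2   (phosphorus (P₂O₅))
  0.02x1 + 0.18x3 + 0.47x4 + 0.04x5 ≥ 0.59   (nitrogen)
  x1, x2, x3, x4, x5 ≥ 0.
The minimum-cost mix takes nothing from triple superphosphate, bone meal — only compost blend, DAP, urea. Binding constraints: potassium (K₂O), phosphorus (P₂O₅), nitrogen.
So compost blend = 0.5 kg, DAP = 2.598 kg, urea = 0.2391 kg.
Cost = 0.11·0.5 + 0.93·2.598 + 0.76·0.2391 = 2.6529.

$2.65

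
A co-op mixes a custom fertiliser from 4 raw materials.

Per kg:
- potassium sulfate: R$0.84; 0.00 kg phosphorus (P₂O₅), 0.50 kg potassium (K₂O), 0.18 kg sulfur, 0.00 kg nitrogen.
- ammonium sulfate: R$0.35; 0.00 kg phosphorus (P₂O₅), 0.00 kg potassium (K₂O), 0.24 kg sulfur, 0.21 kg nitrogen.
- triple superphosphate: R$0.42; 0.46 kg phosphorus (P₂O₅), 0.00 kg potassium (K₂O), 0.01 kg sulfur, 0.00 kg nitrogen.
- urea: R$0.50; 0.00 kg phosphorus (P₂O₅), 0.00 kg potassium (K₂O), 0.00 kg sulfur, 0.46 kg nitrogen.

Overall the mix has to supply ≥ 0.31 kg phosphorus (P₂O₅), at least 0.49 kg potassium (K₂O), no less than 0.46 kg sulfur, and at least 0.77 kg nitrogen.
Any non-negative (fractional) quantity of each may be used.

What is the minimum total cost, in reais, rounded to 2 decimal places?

R$2.08

Treat it as an LP. Let x1 = kg of potassium sulfate, x2 = kg of ammonium sulfate, x3 = kg of triple superphosphate, x4 = kg of urea.
Minimize 0.84x1 + 0.35x2 + 0.42x3 + 0.5x4 subject to:
  0.46x3 ≥ 0.31   (phosphorus (P₂O₅))
  0.5x1 ≥ 0.49   (potassium (K₂O))
  0.18x1 + 0.24x2 + 0.01x3 ≥ 0.46   (sulfur)
  0.21x2 + 0.46x4 ≥ 0.77   (nitrogen)
  x1, x2, x3, x4 ≥ 0.
All 4 inputs are positive at the optimum. There the phosphorus (P₂O₅), potassium (K₂O), sulfur, nitrogen constraints are tight.
Solving gives x1 = 0.98, x2 = 1.154, x3 = 0.6739, x4 = 1.147.
Cost = 0.84·0.98 + 0.35·1.154 + 0.42·0.6739 + 0.5·1.147 = 2.0836.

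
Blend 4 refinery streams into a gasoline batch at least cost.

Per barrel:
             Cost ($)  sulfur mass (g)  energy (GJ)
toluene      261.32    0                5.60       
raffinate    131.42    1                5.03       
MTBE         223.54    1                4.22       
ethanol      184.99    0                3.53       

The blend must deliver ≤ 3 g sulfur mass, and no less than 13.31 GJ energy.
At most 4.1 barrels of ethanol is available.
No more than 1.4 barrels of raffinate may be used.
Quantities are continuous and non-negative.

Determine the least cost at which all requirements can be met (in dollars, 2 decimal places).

Let x1 = barrels of toluene, x2 = barrels of raffinate, x3 = barrels of MTBE, x4 = barrels of ethanol.
min 261.32x1 + 131.42x2 + 223.54x3 + 184.99x4 with:
  1x2 + 1x3 ≤ 3   (sulfur mass)
  5.6x1 + 5.03x2 + 4.22x3 + 3.53x4 ≥ 13.31   (energy)
  x4 ≤ 4.1
  x2 ≤ 1.4
  x1, x2, x3, x4 ≥ 0.
At the optimum only toluene, raffinate are positive (MTBE, ethanol = 0). The energy and the raffinate cap requirements are met with equality.
So toluene = 1.1193 barrels, raffinate = 1.4 barrels.
Total cost: 261.32·1.1193 + 131.42·1.4 = 476.4835.

$476.48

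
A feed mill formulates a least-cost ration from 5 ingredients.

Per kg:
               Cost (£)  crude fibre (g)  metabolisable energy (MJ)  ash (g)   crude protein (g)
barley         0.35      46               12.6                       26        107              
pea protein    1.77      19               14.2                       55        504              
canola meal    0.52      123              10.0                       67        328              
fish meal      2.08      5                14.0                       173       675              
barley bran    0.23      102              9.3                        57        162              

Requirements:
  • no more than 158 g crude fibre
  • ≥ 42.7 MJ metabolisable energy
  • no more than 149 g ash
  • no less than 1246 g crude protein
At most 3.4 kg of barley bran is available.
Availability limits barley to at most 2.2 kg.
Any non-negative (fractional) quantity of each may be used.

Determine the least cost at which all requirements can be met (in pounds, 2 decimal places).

£4.32

Treat it as an LP. Let x1 = kg of barley, x2 = kg of pea protein, x3 = kg of canola meal, x4 = kg of fish meal, x5 = kg of barley bran.
min 0.35x1 + 1.77x2 + 0.52x3 + 2.08x4 + 0.23x5 subject to:
  46x1 + 19x2 + 123x3 + 5x4 + 102x5 ≤ 158   (crude fibre)
  12.6x1 + 14.2x2 + 10x3 + 14x4 + 9.3x5 ≥ 42.7   (metabolisable energy)
  26x1 + 55x2 + 67x3 + 173x4 + 57x5 ≤ 149   (ash)
  107x1 + 504x2 + 328x3 + 675x4 + 162x5 ≥ 1246   (crude protein)
  x5 ≤ 3.4
  x1 ≤ 2.2
  x1, x2, x3, x4, x5 ≥ 0.
The optimal basis is {barley, pea protein, canola meal}; fish meal, barley bran drop out. Binding constraints: metabolisable energy, ash, crude protein.
So barley = 0.7879 kg, pea protein = 2.269 kg, canola meal = 0.05584 kg.
Hence cost = 0.35·0.7879 + 1.77·2.269 + 0.52·0.05584 = £4.3209.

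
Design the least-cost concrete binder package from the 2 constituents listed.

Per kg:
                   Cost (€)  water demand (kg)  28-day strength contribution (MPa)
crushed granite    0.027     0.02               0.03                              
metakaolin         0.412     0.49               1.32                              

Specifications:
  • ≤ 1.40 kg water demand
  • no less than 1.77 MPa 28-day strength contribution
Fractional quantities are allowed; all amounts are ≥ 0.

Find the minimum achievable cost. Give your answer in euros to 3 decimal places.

This is a linear program. Let x1 = kg of crushed granite, x2 = kg of metakaolin.
min 0.027x1 + 0.412x2 with:
  0.02x1 + 0.49x2 ≤ 1.4   (water demand)
  0.03x1 + 1.32x2 ≥ 1.77   (28-day strength contribution)
  x1, x2 ≥ 0.
The cheapest feasible vertex uses only metakaolin; crushed granite is not used. Binding constraint: 28-day strength contribution.
So metakaolin = 1.341 kg.
Cost = 0.412·1.341 = 0.55249.

€0.552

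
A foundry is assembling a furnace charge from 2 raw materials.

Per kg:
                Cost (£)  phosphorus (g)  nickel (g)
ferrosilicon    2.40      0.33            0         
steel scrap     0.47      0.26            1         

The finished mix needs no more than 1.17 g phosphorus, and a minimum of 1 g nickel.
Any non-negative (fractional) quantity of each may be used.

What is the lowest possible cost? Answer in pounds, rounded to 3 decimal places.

£0.470

Set it up as a linear program. Let x1 = kg of ferrosilicon, x2 = kg of steel scrap.
Minimise 2.4x1 + 0.47x2 with:
  0.33x1 + 0.26x2 ≤ 1.17   (phosphorus)
  1x2 ≥ 1   (nickel)
  x1, x2 ≥ 0.
The optimal basis is {steel scrap}; ferrosilicon drops out. The nickel requirement is met with equality.
Solving gives x2 = 1.
Hence cost = 0.47·1 = £0.47000.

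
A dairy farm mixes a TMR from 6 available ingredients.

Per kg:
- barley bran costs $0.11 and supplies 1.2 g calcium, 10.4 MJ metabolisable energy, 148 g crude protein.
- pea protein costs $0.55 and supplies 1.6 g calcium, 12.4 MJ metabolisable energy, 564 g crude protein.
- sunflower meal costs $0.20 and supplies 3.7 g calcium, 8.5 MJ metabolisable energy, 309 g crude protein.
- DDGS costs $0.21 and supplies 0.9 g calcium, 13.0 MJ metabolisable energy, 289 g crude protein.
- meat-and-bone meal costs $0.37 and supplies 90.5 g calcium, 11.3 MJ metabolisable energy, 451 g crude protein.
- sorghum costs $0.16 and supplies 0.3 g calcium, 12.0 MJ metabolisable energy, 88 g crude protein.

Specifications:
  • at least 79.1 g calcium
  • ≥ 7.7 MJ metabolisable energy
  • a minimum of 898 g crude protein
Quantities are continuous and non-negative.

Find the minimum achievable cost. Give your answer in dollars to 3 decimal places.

$0.644

Treat it as an LP. Let x1 = kg of barley bran, x2 = kg of pea protein, x3 = kg of sunflower meal, x4 = kg of DDGS, x5 = kg of meat-and-bone meal, x6 = kg of sorghum.
Minimize 0.11x1 + 0.55x2 + 0.2x3 + 0.21x4 + 0.37x5 + 0.16x6 with:
  1.2x1 + 1.6x2 + 3.7x3 + 0.9x4 + 90.5x5 + 0.3x6 ≥ 79.1   (calcium)
  10.4x1 + 12.4x2 + 8.5x3 + 13x4 + 11.3x5 + 12x6 ≥ 7.7   (metabolisable energy)
  148x1 + 564x2 + 309x3 + 289x4 + 451x5 + 88x6 ≥ 898   (crude protein)
  x1, x2, x3, x4, x5, x6 ≥ 0.
The minimum-cost mix takes nothing from barley bran, pea protein, DDGS, sorghum — only sunflower meal, meat-and-bone meal. There the calcium and crude protein constraints are tight.
Solving gives x3 = 1.734, x5 = 0.8031.
Total cost: 0.2·1.734 + 0.37·0.8031 = 0.64395.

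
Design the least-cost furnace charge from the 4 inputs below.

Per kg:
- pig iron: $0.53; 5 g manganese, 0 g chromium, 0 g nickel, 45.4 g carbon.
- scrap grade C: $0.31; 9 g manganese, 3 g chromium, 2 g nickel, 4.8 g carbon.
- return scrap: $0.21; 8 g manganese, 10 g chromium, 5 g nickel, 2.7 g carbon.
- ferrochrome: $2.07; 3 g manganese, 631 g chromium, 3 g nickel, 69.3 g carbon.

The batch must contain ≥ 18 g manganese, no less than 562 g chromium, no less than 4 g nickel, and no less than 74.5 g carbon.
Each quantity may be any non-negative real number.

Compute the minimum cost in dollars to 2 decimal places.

$2.28

Let x1 = kg of pig iron, x2 = kg of scrap grade C, x3 = kg of return scrap, x4 = kg of ferrochrome.
min 0.53x1 + 0.31x2 + 0.21x3 + 2.07x4 with:
  5x1 + 9x2 + 8x3 + 3x4 ≥ 18   (manganese)
  3x2 + 10x3 + 631x4 ≥ 562   (chromium)
  2x2 + 5x3 + 3x4 ≥ 4   (nickel)
  45.4x1 + 4.8x2 + 2.7x3 + 69.3x4 ≥ 74.5   (carbon)
  x1, x2, x3, x4 ≥ 0.
At the optimum only pig iron, return scrap, ferrochrome are positive (scrap grade C = 0). The manganese, chromium, carbon requirements are met with equality.
Optimal quantities: pig iron = 0.2183 kg, return scrap = 1.79 kg, ferrochrome = 0.8623 kg.
Total cost: 0.53·0.2183 + 0.21·1.79 + 2.07·0.8623 = 2.2766.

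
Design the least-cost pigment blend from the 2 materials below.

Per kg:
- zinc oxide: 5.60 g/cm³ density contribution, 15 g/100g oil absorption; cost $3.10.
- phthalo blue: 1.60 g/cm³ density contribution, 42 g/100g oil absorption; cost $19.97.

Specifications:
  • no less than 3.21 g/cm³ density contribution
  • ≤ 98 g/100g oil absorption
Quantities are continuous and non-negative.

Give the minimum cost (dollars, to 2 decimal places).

$1.78

Let x1 = kg of zinc oxide, x2 = kg of phthalo blue.
Minimise 3.1x1 + 19.97x2 s.t.:
  5.6x1 + 1.6x2 ≥ 3.21   (density contribution)
  15x1 + 42x2 ≤ 98   (oil absorption)
  x1, x2 ≥ 0.
The optimal basis is {zinc oxide}; phthalo blue drops out. Binding constraint: density contribution.
Optimal quantities: zinc oxide = 0.5732 kg.
Total cost: 3.1·0.5732 = 1.7769.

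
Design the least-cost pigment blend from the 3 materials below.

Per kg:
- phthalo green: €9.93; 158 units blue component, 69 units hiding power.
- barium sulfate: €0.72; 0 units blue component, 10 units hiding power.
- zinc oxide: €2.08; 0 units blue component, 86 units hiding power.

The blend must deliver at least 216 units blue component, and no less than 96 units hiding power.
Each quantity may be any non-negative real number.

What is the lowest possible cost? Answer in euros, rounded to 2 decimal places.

Let x1 = kg of phthalo green, x2 = kg of barium sulfate, x3 = kg of zinc oxide.
min 9.93x1 + 0.72x2 + 2.08x3 with:
  158x1 ≥ 216   (blue component)
  69x1 + 10x2 + 86x3 ≥ 96   (hiding power)
  x1, x2, x3 ≥ 0.
The optimal basis is {phthalo green, zinc oxide}; barium sulfate drops out. There the blue component and hiding power constraints are tight.
Solving gives x1 = 1.3671, x3 = 0.019429.
Total cost: 9.93·1.3671 + 2.08·0.019429 = 13.6157.

€13.62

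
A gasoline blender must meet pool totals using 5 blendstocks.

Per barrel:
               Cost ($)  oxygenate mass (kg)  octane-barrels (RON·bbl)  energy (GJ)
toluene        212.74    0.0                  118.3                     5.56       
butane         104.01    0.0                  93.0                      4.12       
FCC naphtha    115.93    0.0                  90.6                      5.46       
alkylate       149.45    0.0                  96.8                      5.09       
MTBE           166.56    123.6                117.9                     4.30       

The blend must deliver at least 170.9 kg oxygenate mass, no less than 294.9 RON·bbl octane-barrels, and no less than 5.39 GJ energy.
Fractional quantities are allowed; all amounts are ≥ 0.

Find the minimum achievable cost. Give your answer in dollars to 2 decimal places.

Let x1 = barrels of toluene, x2 = barrels of butane, x3 = barrels of FCC naphtha, x4 = barrels of alkylate, x5 = barrels of MTBE.
min 212.74x1 + 104.01x2 + 115.93x3 + 149.45x4 + 166.56x5 with:
  123.6x5 ≥ 170.9   (oxygenate mass)
  118.3x1 + 93x2 + 90.6x3 + 96.8x4 + 117.9x5 ≥ 294.9   (octane-barrels)
  5.56x1 + 4.12x2 + 5.46x3 + 5.09x4 + 4.3x5 ≥ 5.39   (energy)
  x1, x2, x3, x4, x5 ≥ 0.
The cheapest feasible vertex uses only butane, MTBE; toluene, FCC naphtha, alkylate are not used. Binding constraints: oxygenate mass and octane-barrels.
So butane = 1.418079 barrels, MTBE = 1.382686 barrels.
Hence cost = 104.01·1.418079 + 166.56·1.382686 = $377.7946.

$377.79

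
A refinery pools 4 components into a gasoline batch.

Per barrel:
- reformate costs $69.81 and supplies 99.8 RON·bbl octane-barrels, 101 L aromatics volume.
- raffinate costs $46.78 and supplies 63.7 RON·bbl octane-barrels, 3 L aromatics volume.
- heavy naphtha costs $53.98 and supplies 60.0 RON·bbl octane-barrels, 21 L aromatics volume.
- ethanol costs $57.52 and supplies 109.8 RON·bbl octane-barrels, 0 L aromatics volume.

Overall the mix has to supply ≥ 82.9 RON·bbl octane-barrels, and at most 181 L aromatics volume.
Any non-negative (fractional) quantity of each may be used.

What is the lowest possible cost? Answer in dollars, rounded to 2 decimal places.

Let x1 = barrels of reformate, x2 = barrels of raffinate, x3 = barrels of heavy naphtha, x4 = barrels of ethanol.
Minimise 69.81x1 + 46.78x2 + 53.98x3 + 57.52x4 s.t.:
  99.8x1 + 63.7x2 + 60x3 + 109.8x4 ≥ 82.9   (octane-barrels)
  101x1 + 3x2 + 21x3 ≤ 181   (aromatics volume)
  x1, x2, x3, x4 ≥ 0.
At the optimum only ethanol is positive (reformate, raffinate, heavy naphtha = 0). Binding constraint: octane-barrels.
That vertex is x4 = 0.755.
Cost = 57.52·0.755 = 43.4276.

$43.43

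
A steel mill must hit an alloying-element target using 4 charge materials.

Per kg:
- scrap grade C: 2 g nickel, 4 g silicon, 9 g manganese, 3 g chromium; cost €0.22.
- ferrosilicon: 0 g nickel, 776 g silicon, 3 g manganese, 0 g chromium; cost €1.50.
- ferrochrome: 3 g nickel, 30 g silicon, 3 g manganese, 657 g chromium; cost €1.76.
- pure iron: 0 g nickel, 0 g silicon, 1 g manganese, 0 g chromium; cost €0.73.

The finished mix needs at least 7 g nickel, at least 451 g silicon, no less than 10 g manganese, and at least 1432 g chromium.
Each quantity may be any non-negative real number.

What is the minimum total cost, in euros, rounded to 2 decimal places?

Let x1 = kg of scrap grade C, x2 = kg of ferrosilicon, x3 = kg of ferrochrome, x4 = kg of pure iron.
min 0.22x1 + 1.5x2 + 1.76x3 + 0.73x4 with:
  2x1 + 3x3 ≥ 7   (nickel)
  4x1 + 776x2 + 30x3 ≥ 451   (silicon)
  9x1 + 3x2 + 3x3 + 1x4 ≥ 10   (manganese)
  3x1 + 657x3 ≥ 1432   (chromium)
  x1, x2, x3, x4 ≥ 0.
The cheapest feasible vertex uses only scrap grade C, ferrosilicon, ferrochrome; pure iron is not used. Binding constraints: nickel, silicon, chromium.
Solving gives x1 = 0.2322, x2 = 0.4958, x3 = 2.179.
Cost = 0.22·0.2322 + 1.5·0.4958 + 1.76·2.179 = 4.6298.

€4.63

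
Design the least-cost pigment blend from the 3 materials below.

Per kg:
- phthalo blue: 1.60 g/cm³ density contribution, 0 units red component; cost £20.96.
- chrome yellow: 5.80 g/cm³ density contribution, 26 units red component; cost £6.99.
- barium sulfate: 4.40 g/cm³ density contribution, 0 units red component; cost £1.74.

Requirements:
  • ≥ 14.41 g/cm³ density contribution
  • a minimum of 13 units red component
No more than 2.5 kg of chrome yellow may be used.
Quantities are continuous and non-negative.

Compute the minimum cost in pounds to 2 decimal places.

£8.05

Set it up as a linear program. Let x1 = kg of phthalo blue, x2 = kg of chrome yellow, x3 = kg of barium sulfate.
Minimize 20.96x1 + 6.99x2 + 1.74x3 subject to:
  1.6x1 + 5.8x2 + 4.4x3 ≥ 14.41   (density contribution)
  26x2 ≥ 13   (red component)
  x2 ≤ 2.5
  x1, x2, x3 ≥ 0.
The cheapest feasible vertex uses only chrome yellow, barium sulfate; phthalo blue is not used. There the density contribution and red component constraints are tight.
Solving gives x2 = 0.5, x3 = 2.616.
Total cost: 6.99·0.5 + 1.74·2.616 = 8.0468.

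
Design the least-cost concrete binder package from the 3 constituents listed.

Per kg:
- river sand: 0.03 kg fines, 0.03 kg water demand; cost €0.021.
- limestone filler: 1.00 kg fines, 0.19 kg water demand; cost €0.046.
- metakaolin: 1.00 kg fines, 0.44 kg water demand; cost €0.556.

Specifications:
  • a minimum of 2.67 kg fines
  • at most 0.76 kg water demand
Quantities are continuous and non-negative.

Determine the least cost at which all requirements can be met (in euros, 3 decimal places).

€0.123

Let x1 = kg of river sand, x2 = kg of limestone filler, x3 = kg of metakaolin.
Minimize 0.021x1 + 0.046x2 + 0.556x3 s.t.:
  0.03x1 + 1x2 + 1x3 ≥ 2.67   (fines)
  0.03x1 + 0.19x2 + 0.44x3 ≤ 0.76   (water demand)
  x1, x2, x3 ≥ 0.
The minimum-cost mix takes nothing from river sand, metakaolin — only limestone filler. There the fines constraint is tight.
Optimal quantities: limestone filler = 2.67 kg.
Objective = 0.046·2.67 = 0.12282.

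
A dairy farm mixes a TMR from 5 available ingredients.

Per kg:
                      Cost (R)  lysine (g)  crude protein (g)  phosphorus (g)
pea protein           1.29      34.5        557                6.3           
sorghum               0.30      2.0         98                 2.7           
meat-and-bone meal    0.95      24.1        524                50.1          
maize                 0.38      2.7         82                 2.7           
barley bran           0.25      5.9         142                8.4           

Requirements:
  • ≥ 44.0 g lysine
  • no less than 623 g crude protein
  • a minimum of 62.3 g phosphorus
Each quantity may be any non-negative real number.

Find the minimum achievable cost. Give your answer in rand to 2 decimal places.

Set it up as a linear program. Let x1 = kg of pea protein, x2 = kg of sorghum, x3 = kg of meat-and-bone meal, x4 = kg of maize, x5 = kg of barley bran.
min 1.29x1 + 0.3x2 + 0.95x3 + 0.38x4 + 0.25x5 subject to:
  34.5x1 + 2x2 + 24.1x3 + 2.7x4 + 5.9x5 ≥ 44   (lysine)
  557x1 + 98x2 + 524x3 + 82x4 + 142x5 ≥ 623   (crude protein)
  6.3x1 + 2.7x2 + 50.1x3 + 2.7x4 + 8.4x5 ≥ 62.3   (phosphorus)
  x1, x2, x3, x4, x5 ≥ 0.
The optimal basis is {pea protein, meat-and-bone meal}; sorghum, maize, barley bran drop out. The lysine and phosphorus requirements are met with equality.
Optimal quantities: pea protein = 0.4459 kg, meat-and-bone meal = 1.187 kg.
Hence cost = 1.29·0.4459 + 0.95·1.187 = R1.7029.

R1.70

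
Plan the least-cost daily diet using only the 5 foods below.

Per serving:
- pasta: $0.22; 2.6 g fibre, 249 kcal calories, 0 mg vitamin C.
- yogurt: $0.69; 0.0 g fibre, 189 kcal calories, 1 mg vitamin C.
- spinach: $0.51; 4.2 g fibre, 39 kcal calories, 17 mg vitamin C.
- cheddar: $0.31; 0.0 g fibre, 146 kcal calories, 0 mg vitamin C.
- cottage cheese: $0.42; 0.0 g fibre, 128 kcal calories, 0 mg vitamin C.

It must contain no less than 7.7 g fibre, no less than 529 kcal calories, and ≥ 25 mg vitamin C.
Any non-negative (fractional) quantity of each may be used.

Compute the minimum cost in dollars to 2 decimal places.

Let x1 = servings of pasta, x2 = servings of yogurt, x3 = servings of spinach, x4 = servings of cheddar, x5 = servings of cottage cheese.
min 0.22x1 + 0.69x2 + 0.51x3 + 0.31x4 + 0.42x5 subject to:
  2.6x1 + 4.2x3 ≥ 7.7   (fibre)
  249x1 + 189x2 + 39x3 + 146x4 + 128x5 ≥ 529   (calories)
  1x2 + 17x3 ≥ 25   (vitamin C)
  x1, x2, x3, x4, x5 ≥ 0.
At the optimum only pasta, spinach are positive (yogurt, cheddar, cottage cheese = 0). The calories and vitamin C requirements are met with equality.
Optimal quantities: pasta = 1.894 servings, spinach = 1.471 servings.
Cost = 0.22·1.894 + 0.51·1.471 = 1.1669.

$1.17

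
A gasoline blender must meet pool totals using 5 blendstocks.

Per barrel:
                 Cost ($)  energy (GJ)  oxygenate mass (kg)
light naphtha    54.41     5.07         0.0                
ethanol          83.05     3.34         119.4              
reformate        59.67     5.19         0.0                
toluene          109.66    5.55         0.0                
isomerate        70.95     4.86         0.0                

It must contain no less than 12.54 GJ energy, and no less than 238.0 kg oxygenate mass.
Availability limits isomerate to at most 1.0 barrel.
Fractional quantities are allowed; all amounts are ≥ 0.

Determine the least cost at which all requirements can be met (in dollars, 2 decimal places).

This is a linear program. Let x1 = barrels of light naphtha, x2 = barrels of ethanol, x3 = barrels of reformate, x4 = barrels of toluene, x5 = barrels of isomerate.
Minimize 54.41x1 + 83.05x2 + 59.67x3 + 109.66x4 + 70.95x5 s.t.:
  5.07x1 + 3.34x2 + 5.19x3 + 5.55x4 + 4.86x5 ≥ 12.54   (energy)
  119.4x2 ≥ 238   (oxygenate mass)
  x5 ≤ 1
  x1, x2, x3, x4, x5 ≥ 0.
The minimum-cost mix takes nothing from reformate, toluene, isomerate — only light naphtha, ethanol. Binding constraints: energy and oxygenate mass.
That vertex is x1 = 1.1602, x2 = 1.9933.
Total cost: 54.41·1.1602 + 83.05·1.9933 = 228.6700.

$228.67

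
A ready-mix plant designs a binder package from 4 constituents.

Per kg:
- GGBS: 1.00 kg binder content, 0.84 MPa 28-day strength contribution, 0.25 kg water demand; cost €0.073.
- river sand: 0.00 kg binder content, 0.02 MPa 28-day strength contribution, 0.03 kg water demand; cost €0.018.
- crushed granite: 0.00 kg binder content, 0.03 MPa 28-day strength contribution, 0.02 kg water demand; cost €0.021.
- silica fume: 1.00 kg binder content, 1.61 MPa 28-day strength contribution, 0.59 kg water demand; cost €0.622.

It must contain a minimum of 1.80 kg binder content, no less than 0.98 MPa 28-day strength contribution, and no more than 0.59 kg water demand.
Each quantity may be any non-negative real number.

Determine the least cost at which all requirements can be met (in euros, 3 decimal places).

Treat it as an LP. Let x1 = kg of GGBS, x2 = kg of river sand, x3 = kg of crushed granite, x4 = kg of silica fume.
Minimize 0.073x1 + 0.018x2 + 0.021x3 + 0.622x4 subject to:
  1x1 + 1x4 ≥ 1.8   (binder content)
  0.84x1 + 0.02x2 + 0.03x3 + 1.61x4 ≥ 0.98   (28-day strength contribution)
  0.25x1 + 0.03x2 + 0.02x3 + 0.59x4 ≤ 0.59   (water demand)
  x1, x2, x3, x4 ≥ 0.
The minimum-cost mix takes nothing from river sand, crushed granite, silica fume — only GGBS. There the binder content constraint is tight.
Solving gives x1 = 1.8.
Total cost: 0.073·1.8 = 0.13140.

€0.131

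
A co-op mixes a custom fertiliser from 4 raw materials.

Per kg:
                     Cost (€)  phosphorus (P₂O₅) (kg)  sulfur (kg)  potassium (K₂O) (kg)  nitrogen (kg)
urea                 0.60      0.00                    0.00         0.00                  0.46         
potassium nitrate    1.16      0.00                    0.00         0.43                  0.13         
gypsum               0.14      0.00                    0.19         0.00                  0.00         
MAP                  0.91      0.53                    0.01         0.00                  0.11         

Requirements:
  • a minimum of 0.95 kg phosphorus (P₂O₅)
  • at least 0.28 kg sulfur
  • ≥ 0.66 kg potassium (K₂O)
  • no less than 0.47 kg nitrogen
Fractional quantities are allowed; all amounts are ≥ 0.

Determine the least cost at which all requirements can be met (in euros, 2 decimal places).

€3.70

Let x1 = kg of urea, x2 = kg of potassium nitrate, x3 = kg of gypsum, x4 = kg of MAP.
Minimise 0.6x1 + 1.16x2 + 0.14x3 + 0.91x4 subject to:
  0.53x4 ≥ 0.95   (phosphorus (P₂O₅))
  0.19x3 + 0.01x4 ≥ 0.28   (sulfur)
  0.43x2 ≥ 0.66   (potassium (K₂O))
  0.46x1 + 0.13x2 + 0.11x4 ≥ 0.47   (nitrogen)
  x1, x2, x3, x4 ≥ 0.
All 4 inputs are positive at the optimum. The phosphorus (P₂O₅), sulfur, potassium (K₂O), nitrogen requirements are met with equality.
Solving gives x1 = 0.1593, x2 = 1.535, x3 = 1.379, x4 = 1.792.
Hence cost = 0.6·0.1593 + 1.16·1.535 + 0.14·1.379 + 0.91·1.792 = €3.7000.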